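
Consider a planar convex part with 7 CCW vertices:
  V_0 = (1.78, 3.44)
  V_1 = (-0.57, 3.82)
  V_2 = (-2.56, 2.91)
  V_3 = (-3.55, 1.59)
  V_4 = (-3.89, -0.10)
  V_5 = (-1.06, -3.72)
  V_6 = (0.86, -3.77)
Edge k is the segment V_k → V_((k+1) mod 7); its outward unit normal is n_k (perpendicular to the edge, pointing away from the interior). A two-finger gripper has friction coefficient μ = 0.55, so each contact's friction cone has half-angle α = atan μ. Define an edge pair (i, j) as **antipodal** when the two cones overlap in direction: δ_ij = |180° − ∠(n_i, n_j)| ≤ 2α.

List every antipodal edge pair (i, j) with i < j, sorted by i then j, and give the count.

α = atan 0.55 = 28.81°;  2α = 57.62°
n_0 = (+0.1596, +0.9872)
n_1 = (-0.4159, +0.9094)
n_2 = (-0.8000, +0.6000)
n_3 = (-0.9804, +0.1972)
n_4 = (-0.7878, -0.6159)
n_5 = (-0.0260, -0.9997)
n_6 = (+0.9920, -0.1266)
  (0,1): δ = 146.24°  ·
  (0,2): δ = 117.68°  ·
  (0,3): δ = 92.19°  ·
  (0,4): δ = 42.80°  ✓
  (0,5): δ = 7.69°  ✓
  (0,6): δ = 91.91°  ·
  (1,2): δ = 151.44°  ·
  (1,3): δ = 125.95°  ·
  (1,4): δ = 76.56°  ·
  (1,5): δ = 26.07°  ✓
  (1,6): δ = 58.15°  ·
  (2,3): δ = 154.51°  ·
  (2,4): δ = 105.11°  ·
  (2,5): δ = 54.62°  ✓
  (2,6): δ = 29.60°  ✓
  (3,4): δ = 130.61°  ·
  (3,5): δ = 80.12°  ·
  (3,6): δ = 4.10°  ✓
  (4,5): δ = 129.51°  ·
  (4,6): δ = 45.29°  ✓
  (5,6): δ = 95.78°  ·
antipodal pairs: 7

count = 7; pairs: (0,4), (0,5), (1,5), (2,5), (2,6), (3,6), (4,6)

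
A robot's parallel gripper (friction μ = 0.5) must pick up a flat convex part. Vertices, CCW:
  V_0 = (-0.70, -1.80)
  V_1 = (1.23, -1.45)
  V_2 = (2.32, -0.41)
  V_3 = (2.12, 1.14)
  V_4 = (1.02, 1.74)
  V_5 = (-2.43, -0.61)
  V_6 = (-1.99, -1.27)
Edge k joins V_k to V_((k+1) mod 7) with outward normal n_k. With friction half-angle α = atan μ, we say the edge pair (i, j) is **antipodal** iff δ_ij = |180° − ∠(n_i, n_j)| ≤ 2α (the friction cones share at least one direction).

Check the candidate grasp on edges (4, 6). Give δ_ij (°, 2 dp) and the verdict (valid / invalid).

δ = 56.60°, invalid

α = atan 0.5 = 26.57°;  2α = 53.13°
edge 4: e_4 = (-3.45, -2.35);  n_4 = (-0.5630, +0.8265)
edge 6: e_6 = (+1.29, -0.53);  n_6 = (-0.3800, -0.9250)
∠(n_4, n_6) = 123.40°
δ = |180° − 123.40°| = 56.60°
56.60° > 2α = 53.13°  →  invalid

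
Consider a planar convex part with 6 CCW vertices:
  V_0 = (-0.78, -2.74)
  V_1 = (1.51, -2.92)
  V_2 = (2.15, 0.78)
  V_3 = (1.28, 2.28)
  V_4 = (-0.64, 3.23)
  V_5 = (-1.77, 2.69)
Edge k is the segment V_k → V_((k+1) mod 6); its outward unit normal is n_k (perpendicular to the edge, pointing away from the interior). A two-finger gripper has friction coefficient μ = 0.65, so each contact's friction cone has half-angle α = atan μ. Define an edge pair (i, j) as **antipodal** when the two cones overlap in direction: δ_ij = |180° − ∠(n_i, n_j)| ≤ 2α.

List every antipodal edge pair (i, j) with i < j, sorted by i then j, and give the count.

count = 7; pairs: (0,2), (0,3), (0,4), (1,4), (1,5), (2,5), (3,5)

α = atan 0.65 = 33.02°;  2α = 66.05°
n_0 = (-0.0784, -0.9969)
n_1 = (+0.9854, -0.1704)
n_2 = (+0.8650, +0.5017)
n_3 = (+0.4435, +0.8963)
n_4 = (-0.4312, +0.9023)
n_5 = (-0.9838, -0.1794)
  (0,1): δ = 95.32°  ·
  (0,2): δ = 55.39°  ✓
  (0,3): δ = 21.83°  ✓
  (0,4): δ = 30.04°  ✓
  (0,5): δ = 104.83°  ·
  (1,2): δ = 140.07°  ·
  (1,3): δ = 106.51°  ·
  (1,4): δ = 54.64°  ✓
  (1,5): δ = 20.15°  ✓
  (2,3): δ = 146.44°  ·
  (2,4): δ = 94.57°  ·
  (2,5): δ = 19.78°  ✓
  (3,4): δ = 128.13°  ·
  (3,5): δ = 53.34°  ✓
  (4,5): δ = 105.21°  ·
antipodal pairs: 7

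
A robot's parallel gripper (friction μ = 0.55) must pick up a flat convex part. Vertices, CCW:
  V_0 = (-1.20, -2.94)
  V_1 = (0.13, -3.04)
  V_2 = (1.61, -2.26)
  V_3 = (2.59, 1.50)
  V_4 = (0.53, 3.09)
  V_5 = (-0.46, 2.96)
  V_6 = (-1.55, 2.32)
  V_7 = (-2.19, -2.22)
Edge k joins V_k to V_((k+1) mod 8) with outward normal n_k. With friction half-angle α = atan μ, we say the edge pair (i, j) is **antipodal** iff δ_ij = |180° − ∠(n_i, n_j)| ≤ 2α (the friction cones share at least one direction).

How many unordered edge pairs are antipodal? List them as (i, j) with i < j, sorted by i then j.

count = 10; pairs: (0,3), (0,4), (0,5), (1,4), (1,5), (1,6), (2,5), (2,6), (3,7), (4,7)

α = atan 0.55 = 28.81°;  2α = 57.62°
n_0 = (-0.0750, -0.9972)
n_1 = (+0.4662, -0.8847)
n_2 = (+0.9677, -0.2522)
n_3 = (+0.6110, +0.7916)
n_4 = (-0.1302, +0.9915)
n_5 = (-0.5063, +0.8623)
n_6 = (-0.9902, +0.1396)
n_7 = (-0.5882, -0.8087)
  (0,1): δ = 147.91°  ·
  (0,2): δ = 100.31°  ·
  (0,3): δ = 33.36°  ✓
  (0,4): δ = 11.78°  ✓
  (0,5): δ = 34.72°  ✓
  (0,6): δ = 86.28°  ·
  (0,7): δ = 148.27°  ·
  (1,2): δ = 132.40°  ·
  (1,3): δ = 65.45°  ·
  (1,4): δ = 20.31°  ✓
  (1,5): δ = 2.63°  ✓
  (1,6): δ = 54.19°  ✓
  (1,7): δ = 116.18°  ·
  (2,3): δ = 113.05°  ·
  (2,4): δ = 67.91°  ·
  (2,5): δ = 44.97°  ✓
  (2,6): δ = 6.58°  ✓
  (2,7): δ = 68.58°  ·
  (3,4): δ = 134.86°  ·
  (3,5): δ = 111.92°  ·
  (3,6): δ = 60.36°  ·
  (3,7): δ = 1.64°  ✓
  (4,5): δ = 157.06°  ·
  (4,6): δ = 105.50°  ·
  (4,7): δ = 43.51°  ✓
  (5,6): δ = 128.44°  ·
  (5,7): δ = 66.45°  ·
  (6,7): δ = 118.00°  ·
antipodal pairs: 10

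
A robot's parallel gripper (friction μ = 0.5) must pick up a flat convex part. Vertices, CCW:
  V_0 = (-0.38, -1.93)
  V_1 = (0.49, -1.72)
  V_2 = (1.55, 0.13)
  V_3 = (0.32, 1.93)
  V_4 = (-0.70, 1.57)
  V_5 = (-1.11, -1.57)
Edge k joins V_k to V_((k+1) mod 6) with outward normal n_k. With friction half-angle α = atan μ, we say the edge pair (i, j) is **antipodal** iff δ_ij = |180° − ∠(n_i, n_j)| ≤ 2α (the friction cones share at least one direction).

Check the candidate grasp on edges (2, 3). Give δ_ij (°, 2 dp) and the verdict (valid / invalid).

α = atan 0.5 = 26.57°;  2α = 53.13°
edge 2: e_2 = (-1.23, +1.80);  n_2 = (+0.8256, +0.5642)
edge 3: e_3 = (-1.02, -0.36);  n_3 = (-0.3328, +0.9430)
∠(n_2, n_3) = 75.09°
δ = |180° − 75.09°| = 104.91°
104.91° > 2α = 53.13°  →  invalid

δ = 104.91°, invalid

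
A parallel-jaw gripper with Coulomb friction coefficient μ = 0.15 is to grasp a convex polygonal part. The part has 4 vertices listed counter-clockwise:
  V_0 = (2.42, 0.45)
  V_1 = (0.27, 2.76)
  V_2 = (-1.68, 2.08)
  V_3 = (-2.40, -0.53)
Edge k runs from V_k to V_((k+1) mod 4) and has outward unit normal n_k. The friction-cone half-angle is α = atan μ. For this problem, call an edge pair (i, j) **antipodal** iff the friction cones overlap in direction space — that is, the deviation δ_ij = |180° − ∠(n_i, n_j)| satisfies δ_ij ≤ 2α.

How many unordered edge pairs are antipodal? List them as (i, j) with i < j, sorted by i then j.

count = 1; pairs: (1,3)

α = atan 0.15 = 8.53°;  2α = 17.06°
n_0 = (+0.7320, +0.6813)
n_1 = (-0.3293, +0.9442)
n_2 = (-0.9640, +0.2659)
n_3 = (+0.1992, -0.9800)
  (0,1): δ = 113.72°  ·
  (0,2): δ = 58.37°  ·
  (0,3): δ = 58.55°  ·
  (1,2): δ = 124.65°  ·
  (1,3): δ = 7.73°  ✓
  (2,3): δ = 63.09°  ·
antipodal pairs: 1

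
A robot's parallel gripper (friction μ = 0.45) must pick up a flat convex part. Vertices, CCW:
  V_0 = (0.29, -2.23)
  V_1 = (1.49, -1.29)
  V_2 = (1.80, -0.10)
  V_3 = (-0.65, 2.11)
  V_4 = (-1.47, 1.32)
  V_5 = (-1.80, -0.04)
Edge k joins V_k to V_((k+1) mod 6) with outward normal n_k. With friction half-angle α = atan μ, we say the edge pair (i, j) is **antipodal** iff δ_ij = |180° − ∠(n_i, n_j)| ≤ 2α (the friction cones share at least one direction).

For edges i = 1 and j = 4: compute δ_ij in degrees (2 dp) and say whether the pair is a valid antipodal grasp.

α = atan 0.45 = 24.23°;  2α = 48.46°
edge 1: e_1 = (+0.31, +1.19);  n_1 = (+0.9677, -0.2521)
edge 4: e_4 = (-0.33, -1.36);  n_4 = (-0.9718, +0.2358)
∠(n_1, n_4) = 179.04°
δ = |180° − 179.04°| = 0.96°
0.96° ≤ 2α = 48.46°  →  valid

δ = 0.96°, valid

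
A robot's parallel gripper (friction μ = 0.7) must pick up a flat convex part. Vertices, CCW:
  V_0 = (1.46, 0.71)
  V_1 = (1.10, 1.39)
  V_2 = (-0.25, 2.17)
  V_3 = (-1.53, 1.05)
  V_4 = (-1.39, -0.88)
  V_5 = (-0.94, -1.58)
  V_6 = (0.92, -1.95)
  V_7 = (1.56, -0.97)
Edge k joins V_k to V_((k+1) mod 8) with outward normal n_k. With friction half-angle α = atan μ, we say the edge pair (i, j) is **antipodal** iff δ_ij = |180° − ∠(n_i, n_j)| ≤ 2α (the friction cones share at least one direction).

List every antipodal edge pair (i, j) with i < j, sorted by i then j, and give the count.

α = atan 0.7 = 34.99°;  2α = 69.98°
n_0 = (+0.8838, +0.4679)
n_1 = (+0.5003, +0.8659)
n_2 = (-0.6585, +0.7526)
n_3 = (-0.9974, -0.0723)
n_4 = (-0.8412, -0.5408)
n_5 = (-0.1951, -0.9808)
n_6 = (+0.8373, -0.5468)
n_7 = (+0.9982, +0.0594)
  (0,1): δ = 147.92°  ·
  (0,2): δ = 76.71°  ·
  (0,3): δ = 23.75°  ✓
  (0,4): δ = 4.84°  ✓
  (0,5): δ = 50.85°  ✓
  (0,6): δ = 118.96°  ·
  (0,7): δ = 155.51°  ·
  (1,2): δ = 108.80°  ·
  (1,3): δ = 55.83°  ✓
  (1,4): δ = 27.25°  ✓
  (1,5): δ = 18.77°  ✓
  (1,6): δ = 86.87°  ·
  (1,7): δ = 123.42°  ·
  (2,3): δ = 127.04°  ·
  (2,4): δ = 98.45°  ·
  (2,5): δ = 52.44°  ✓
  (2,6): δ = 15.67°  ✓
  (2,7): δ = 52.22°  ✓
  (3,4): δ = 151.41°  ·
  (3,5): δ = 105.40°  ·
  (3,6): δ = 37.30°  ✓
  (3,7): δ = 0.74°  ✓
  (4,5): δ = 133.99°  ·
  (4,6): δ = 65.88°  ✓
  (4,7): δ = 29.33°  ✓
  (5,6): δ = 111.90°  ·
  (5,7): δ = 75.34°  ·
  (6,7): δ = 143.45°  ·
antipodal pairs: 13

count = 13; pairs: (0,3), (0,4), (0,5), (1,3), (1,4), (1,5), (2,5), (2,6), (2,7), (3,6), (3,7), (4,6), (4,7)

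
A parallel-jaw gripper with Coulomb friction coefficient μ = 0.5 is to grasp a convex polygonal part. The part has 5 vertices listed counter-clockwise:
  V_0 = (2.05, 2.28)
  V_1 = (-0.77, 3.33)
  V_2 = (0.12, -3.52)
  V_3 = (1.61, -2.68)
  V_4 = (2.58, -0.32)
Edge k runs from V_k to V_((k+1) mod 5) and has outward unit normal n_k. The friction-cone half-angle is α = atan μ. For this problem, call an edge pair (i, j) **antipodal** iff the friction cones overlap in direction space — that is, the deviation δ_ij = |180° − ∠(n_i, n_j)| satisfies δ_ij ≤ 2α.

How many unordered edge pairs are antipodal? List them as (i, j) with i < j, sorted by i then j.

α = atan 0.5 = 26.57°;  2α = 53.13°
n_0 = (+0.3489, +0.9371)
n_1 = (-0.9917, -0.1288)
n_2 = (+0.4911, -0.8711)
n_3 = (+0.9249, -0.3802)
n_4 = (+0.9798, +0.1997)
  (0,1): δ = 62.17°  ·
  (0,2): δ = 49.83°  ✓
  (0,3): δ = 88.08°  ·
  (0,4): δ = 121.94°  ·
  (1,2): δ = 67.99°  ·
  (1,3): δ = 29.75°  ✓
  (1,4): δ = 4.12°  ✓
  (2,3): δ = 141.76°  ·
  (2,4): δ = 107.89°  ·
  (3,4): δ = 146.13°  ·
antipodal pairs: 3

count = 3; pairs: (0,2), (1,3), (1,4)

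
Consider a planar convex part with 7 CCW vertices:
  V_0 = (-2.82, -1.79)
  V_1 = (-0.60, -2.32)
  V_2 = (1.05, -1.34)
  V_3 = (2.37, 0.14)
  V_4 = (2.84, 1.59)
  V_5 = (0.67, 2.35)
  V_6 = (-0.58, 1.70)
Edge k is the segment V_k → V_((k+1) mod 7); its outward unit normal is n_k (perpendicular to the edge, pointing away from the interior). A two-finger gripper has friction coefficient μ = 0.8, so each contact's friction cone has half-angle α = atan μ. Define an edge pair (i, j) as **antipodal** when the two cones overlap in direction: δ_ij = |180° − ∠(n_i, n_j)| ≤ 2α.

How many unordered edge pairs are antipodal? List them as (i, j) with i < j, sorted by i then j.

α = atan 0.8 = 38.66°;  2α = 77.32°
n_0 = (-0.2322, -0.9727)
n_1 = (+0.5107, -0.8598)
n_2 = (+0.7463, -0.6656)
n_3 = (+0.9513, -0.3083)
n_4 = (+0.3305, +0.9438)
n_5 = (-0.4614, +0.8872)
n_6 = (-0.8416, +0.5401)
  (0,1): δ = 135.86°  ·
  (0,2): δ = 118.30°  ·
  (0,3): δ = 94.53°  ·
  (0,4): δ = 5.87°  ✓
  (0,5): δ = 40.90°  ✓
  (0,6): δ = 70.73°  ✓
  (1,2): δ = 162.44°  ·
  (1,3): δ = 138.67°  ·
  (1,4): δ = 50.01°  ✓
  (1,5): δ = 3.23°  ✓
  (1,6): δ = 26.60°  ✓
  (2,3): δ = 156.23°  ·
  (2,4): δ = 67.57°  ✓
  (2,5): δ = 20.80°  ✓
  (2,6): δ = 9.04°  ✓
  (3,4): δ = 91.34°  ·
  (3,5): δ = 44.57°  ✓
  (3,6): δ = 14.73°  ✓
  (4,5): δ = 133.22°  ·
  (4,6): δ = 103.39°  ·
  (5,6): δ = 150.17°  ·
antipodal pairs: 11

count = 11; pairs: (0,4), (0,5), (0,6), (1,4), (1,5), (1,6), (2,4), (2,5), (2,6), (3,5), (3,6)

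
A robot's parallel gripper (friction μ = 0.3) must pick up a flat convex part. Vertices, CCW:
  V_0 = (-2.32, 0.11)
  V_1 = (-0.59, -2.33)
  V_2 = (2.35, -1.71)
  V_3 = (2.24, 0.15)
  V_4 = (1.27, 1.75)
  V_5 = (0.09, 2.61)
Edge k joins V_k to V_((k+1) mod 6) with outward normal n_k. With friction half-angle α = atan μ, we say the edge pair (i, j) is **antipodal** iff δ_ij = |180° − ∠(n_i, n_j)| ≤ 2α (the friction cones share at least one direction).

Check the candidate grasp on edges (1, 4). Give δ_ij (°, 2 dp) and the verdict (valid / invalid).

α = atan 0.3 = 16.70°;  2α = 33.40°
edge 1: e_1 = (+2.94, +0.62);  n_1 = (+0.2063, -0.9785)
edge 4: e_4 = (-1.18, +0.86);  n_4 = (+0.5890, +0.8081)
∠(n_1, n_4) = 132.01°
δ = |180° − 132.01°| = 47.99°
47.99° > 2α = 33.40°  →  invalid

δ = 47.99°, invalid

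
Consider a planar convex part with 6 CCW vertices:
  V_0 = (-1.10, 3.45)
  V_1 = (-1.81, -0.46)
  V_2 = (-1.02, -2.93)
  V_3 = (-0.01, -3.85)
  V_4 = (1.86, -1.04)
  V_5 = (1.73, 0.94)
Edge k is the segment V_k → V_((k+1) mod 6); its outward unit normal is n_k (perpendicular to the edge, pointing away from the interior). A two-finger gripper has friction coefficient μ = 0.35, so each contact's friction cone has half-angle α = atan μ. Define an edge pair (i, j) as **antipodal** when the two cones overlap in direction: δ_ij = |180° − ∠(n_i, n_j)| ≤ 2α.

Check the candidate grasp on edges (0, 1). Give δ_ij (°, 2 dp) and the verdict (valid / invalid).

α = atan 0.35 = 19.29°;  2α = 38.58°
edge 0: e_0 = (-0.71, -3.91);  n_0 = (-0.9839, +0.1787)
edge 1: e_1 = (+0.79, -2.47);  n_1 = (-0.9525, -0.3046)
∠(n_0, n_1) = 28.03°
δ = |180° − 28.03°| = 151.97°
151.97° > 2α = 38.58°  →  invalid

δ = 151.97°, invalid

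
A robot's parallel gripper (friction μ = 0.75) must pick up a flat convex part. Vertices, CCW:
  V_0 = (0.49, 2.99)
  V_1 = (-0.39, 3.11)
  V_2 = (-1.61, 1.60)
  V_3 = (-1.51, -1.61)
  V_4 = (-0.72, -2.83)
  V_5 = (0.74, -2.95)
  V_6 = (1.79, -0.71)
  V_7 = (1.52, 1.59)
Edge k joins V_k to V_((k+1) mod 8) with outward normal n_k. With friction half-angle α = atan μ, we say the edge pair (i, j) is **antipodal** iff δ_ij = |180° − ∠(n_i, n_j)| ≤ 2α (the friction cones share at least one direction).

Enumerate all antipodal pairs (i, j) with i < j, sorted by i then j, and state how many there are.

α = atan 0.75 = 36.87°;  2α = 73.74°
n_0 = (+0.1351, +0.9908)
n_1 = (-0.7778, +0.6285)
n_2 = (-0.9995, -0.0311)
n_3 = (-0.8394, -0.5435)
n_4 = (-0.0819, -0.9966)
n_5 = (+0.9055, -0.4244)
n_6 = (+0.9932, +0.1166)
n_7 = (+0.8055, +0.5926)
  (0,1): δ = 121.17°  ·
  (0,2): δ = 80.45°  ·
  (0,3): δ = 49.31°  ✓
  (0,4): δ = 3.07°  ✓
  (0,5): δ = 72.65°  ✓
  (0,6): δ = 104.46°  ·
  (0,7): δ = 134.11°  ·
  (1,2): δ = 139.28°  ·
  (1,3): δ = 108.14°  ·
  (1,4): δ = 55.76°  ✓
  (1,5): δ = 13.82°  ✓
  (1,6): δ = 45.63°  ✓
  (1,7): δ = 75.28°  ·
  (2,3): δ = 148.86°  ·
  (2,4): δ = 96.48°  ·
  (2,5): δ = 26.90°  ✓
  (2,6): δ = 4.91°  ✓
  (2,7): δ = 34.56°  ✓
  (3,4): δ = 127.62°  ·
  (3,5): δ = 58.04°  ✓
  (3,6): δ = 26.23°  ✓
  (3,7): δ = 3.42°  ✓
  (4,5): δ = 110.42°  ·
  (4,6): δ = 78.61°  ·
  (4,7): δ = 48.96°  ✓
  (5,6): δ = 148.19°  ·
  (5,7): δ = 118.54°  ·
  (6,7): δ = 150.35°  ·
antipodal pairs: 13

count = 13; pairs: (0,3), (0,4), (0,5), (1,4), (1,5), (1,6), (2,5), (2,6), (2,7), (3,5), (3,6), (3,7), (4,7)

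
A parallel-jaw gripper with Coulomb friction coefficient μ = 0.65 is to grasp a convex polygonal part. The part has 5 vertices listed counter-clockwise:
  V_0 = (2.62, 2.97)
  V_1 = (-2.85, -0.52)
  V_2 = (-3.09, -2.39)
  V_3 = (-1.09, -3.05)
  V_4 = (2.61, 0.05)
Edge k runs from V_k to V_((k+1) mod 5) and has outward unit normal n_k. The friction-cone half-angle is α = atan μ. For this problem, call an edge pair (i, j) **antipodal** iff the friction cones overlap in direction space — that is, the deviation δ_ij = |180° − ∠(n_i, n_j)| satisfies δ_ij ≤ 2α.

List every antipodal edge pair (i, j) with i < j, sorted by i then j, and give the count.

count = 5; pairs: (0,2), (0,3), (0,4), (1,3), (1,4)

α = atan 0.65 = 33.02°;  2α = 66.05°
n_0 = (-0.5379, +0.8430)
n_1 = (-0.9919, +0.1273)
n_2 = (-0.3134, -0.9496)
n_3 = (+0.6422, -0.7665)
n_4 = (+1.0000, -0.0034)
  (0,1): δ = 129.85°  ·
  (0,2): δ = 50.80°  ✓
  (0,3): δ = 7.42°  ✓
  (0,4): δ = 57.26°  ✓
  (1,2): δ = 100.95°  ·
  (1,3): δ = 42.73°  ✓
  (1,4): δ = 7.12°  ✓
  (2,3): δ = 121.78°  ·
  (2,4): δ = 71.93°  ·
  (3,4): δ = 130.15°  ·
antipodal pairs: 5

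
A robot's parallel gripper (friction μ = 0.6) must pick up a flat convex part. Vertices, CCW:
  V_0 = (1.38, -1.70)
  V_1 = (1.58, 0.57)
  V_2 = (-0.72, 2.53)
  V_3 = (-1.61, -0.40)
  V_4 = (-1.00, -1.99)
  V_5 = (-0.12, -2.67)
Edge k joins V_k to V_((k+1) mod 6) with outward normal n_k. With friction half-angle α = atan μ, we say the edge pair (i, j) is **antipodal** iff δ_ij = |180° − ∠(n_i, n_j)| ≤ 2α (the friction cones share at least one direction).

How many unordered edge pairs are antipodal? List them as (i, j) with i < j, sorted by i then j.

count = 6; pairs: (0,2), (0,3), (0,4), (1,3), (1,4), (2,5)

α = atan 0.6 = 30.96°;  2α = 61.93°
n_0 = (+0.9961, -0.0878)
n_1 = (+0.6486, +0.7611)
n_2 = (-0.9568, +0.2906)
n_3 = (-0.9336, -0.3582)
n_4 = (-0.6114, -0.7913)
n_5 = (+0.5430, -0.8397)
  (0,1): δ = 125.40°  ·
  (0,2): δ = 11.86°  ✓
  (0,3): δ = 26.02°  ✓
  (0,4): δ = 57.34°  ✓
  (0,5): δ = 127.92°  ·
  (1,2): δ = 66.46°  ·
  (1,3): δ = 28.57°  ✓
  (1,4): δ = 2.74°  ✓
  (1,5): δ = 73.33°  ·
  (2,3): δ = 142.11°  ·
  (2,4): δ = 110.80°  ·
  (2,5): δ = 40.21°  ✓
  (3,4): δ = 148.68°  ·
  (3,5): δ = 78.10°  ·
  (4,5): δ = 109.42°  ·
antipodal pairs: 6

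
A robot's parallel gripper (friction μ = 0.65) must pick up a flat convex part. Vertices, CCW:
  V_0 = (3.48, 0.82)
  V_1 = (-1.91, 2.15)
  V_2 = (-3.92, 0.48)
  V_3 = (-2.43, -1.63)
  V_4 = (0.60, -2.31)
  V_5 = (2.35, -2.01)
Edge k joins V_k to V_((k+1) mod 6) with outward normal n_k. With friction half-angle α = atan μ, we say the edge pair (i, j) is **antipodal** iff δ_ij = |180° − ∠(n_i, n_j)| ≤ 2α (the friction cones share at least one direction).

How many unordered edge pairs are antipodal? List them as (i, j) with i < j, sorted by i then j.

α = atan 0.65 = 33.02°;  2α = 66.05°
n_0 = (+0.2396, +0.9709)
n_1 = (-0.6391, +0.7692)
n_2 = (-0.8169, -0.5768)
n_3 = (-0.2190, -0.9757)
n_4 = (+0.1690, -0.9856)
n_5 = (+0.9287, -0.3708)
  (0,1): δ = 126.42°  ·
  (0,2): δ = 40.91°  ✓
  (0,3): δ = 1.21°  ✓
  (0,4): δ = 23.59°  ✓
  (0,5): δ = 82.09°  ·
  (1,2): δ = 94.49°  ·
  (1,3): δ = 52.37°  ✓
  (1,4): δ = 29.99°  ✓
  (1,5): δ = 28.51°  ✓
  (2,3): δ = 137.88°  ·
  (2,4): δ = 115.50°  ·
  (2,5): δ = 56.99°  ✓
  (3,4): δ = 157.62°  ·
  (3,5): δ = 99.12°  ·
  (4,5): δ = 121.49°  ·
antipodal pairs: 7

count = 7; pairs: (0,2), (0,3), (0,4), (1,3), (1,4), (1,5), (2,5)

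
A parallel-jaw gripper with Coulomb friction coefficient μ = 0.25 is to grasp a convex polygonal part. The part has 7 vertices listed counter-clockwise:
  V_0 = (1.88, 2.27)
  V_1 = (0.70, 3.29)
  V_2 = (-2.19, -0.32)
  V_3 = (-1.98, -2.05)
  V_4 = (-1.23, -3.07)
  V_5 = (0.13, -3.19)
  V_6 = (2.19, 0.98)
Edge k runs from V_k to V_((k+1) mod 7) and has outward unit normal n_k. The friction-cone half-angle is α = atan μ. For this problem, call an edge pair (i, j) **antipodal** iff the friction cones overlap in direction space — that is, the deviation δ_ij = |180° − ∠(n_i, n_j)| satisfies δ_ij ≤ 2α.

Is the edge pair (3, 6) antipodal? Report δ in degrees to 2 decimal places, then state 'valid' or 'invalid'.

α = atan 0.25 = 14.04°;  2α = 28.07°
edge 3: e_3 = (+0.75, -1.02);  n_3 = (-0.8057, -0.5924)
edge 6: e_6 = (-0.31, +1.29);  n_6 = (+0.9723, +0.2337)
∠(n_3, n_6) = 157.19°
δ = |180° − 157.19°| = 22.81°
22.81° ≤ 2α = 28.07°  →  valid

δ = 22.81°, valid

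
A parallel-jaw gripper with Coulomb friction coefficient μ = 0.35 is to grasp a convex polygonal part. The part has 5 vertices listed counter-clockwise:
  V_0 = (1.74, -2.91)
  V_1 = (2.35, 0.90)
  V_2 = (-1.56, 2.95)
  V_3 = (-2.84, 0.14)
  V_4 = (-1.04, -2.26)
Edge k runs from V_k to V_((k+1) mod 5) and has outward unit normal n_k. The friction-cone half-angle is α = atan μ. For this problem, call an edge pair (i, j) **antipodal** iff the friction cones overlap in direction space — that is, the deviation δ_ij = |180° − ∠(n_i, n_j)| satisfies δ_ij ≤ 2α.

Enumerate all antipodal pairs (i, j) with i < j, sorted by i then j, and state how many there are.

α = atan 0.35 = 19.29°;  2α = 38.58°
n_0 = (+0.9874, -0.1581)
n_1 = (+0.4643, +0.8857)
n_2 = (-0.9100, +0.4145)
n_3 = (-0.8000, -0.6000)
n_4 = (-0.2277, -0.9737)
  (0,1): δ = 108.57°  ·
  (0,2): δ = 15.39°  ✓
  (0,3): δ = 45.97°  ·
  (0,4): δ = 85.94°  ·
  (1,2): δ = 86.82°  ·
  (1,3): δ = 25.46°  ✓
  (1,4): δ = 14.51°  ✓
  (2,3): δ = 118.64°  ·
  (2,4): δ = 78.67°  ·
  (3,4): δ = 140.03°  ·
antipodal pairs: 3

count = 3; pairs: (0,2), (1,3), (1,4)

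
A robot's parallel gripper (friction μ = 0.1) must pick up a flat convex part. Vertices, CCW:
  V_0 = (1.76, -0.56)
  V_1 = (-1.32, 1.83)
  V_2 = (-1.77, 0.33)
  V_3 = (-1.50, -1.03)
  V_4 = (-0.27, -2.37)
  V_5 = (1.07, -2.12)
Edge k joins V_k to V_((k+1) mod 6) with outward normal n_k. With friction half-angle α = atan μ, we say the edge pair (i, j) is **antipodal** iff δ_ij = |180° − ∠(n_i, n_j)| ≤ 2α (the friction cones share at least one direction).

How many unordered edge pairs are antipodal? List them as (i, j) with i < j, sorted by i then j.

α = atan 0.1 = 5.71°;  2α = 11.42°
n_0 = (+0.6131, +0.7900)
n_1 = (-0.9578, +0.2873)
n_2 = (-0.9809, -0.1947)
n_3 = (-0.7367, -0.6762)
n_4 = (+0.1834, -0.9830)
n_5 = (+0.9145, -0.4045)
  (0,1): δ = 68.89°  ·
  (0,2): δ = 40.96°  ·
  (0,3): δ = 9.64°  ✓
  (0,4): δ = 48.38°  ·
  (0,5): δ = 103.95°  ·
  (1,2): δ = 152.07°  ·
  (1,3): δ = 120.75°  ·
  (1,4): δ = 62.73°  ·
  (1,5): δ = 7.16°  ✓
  (2,3): δ = 148.68°  ·
  (2,4): δ = 90.66°  ·
  (2,5): δ = 35.09°  ·
  (3,4): δ = 121.98°  ·
  (3,5): δ = 66.41°  ·
  (4,5): δ = 124.43°  ·
antipodal pairs: 2

count = 2; pairs: (0,3), (1,5)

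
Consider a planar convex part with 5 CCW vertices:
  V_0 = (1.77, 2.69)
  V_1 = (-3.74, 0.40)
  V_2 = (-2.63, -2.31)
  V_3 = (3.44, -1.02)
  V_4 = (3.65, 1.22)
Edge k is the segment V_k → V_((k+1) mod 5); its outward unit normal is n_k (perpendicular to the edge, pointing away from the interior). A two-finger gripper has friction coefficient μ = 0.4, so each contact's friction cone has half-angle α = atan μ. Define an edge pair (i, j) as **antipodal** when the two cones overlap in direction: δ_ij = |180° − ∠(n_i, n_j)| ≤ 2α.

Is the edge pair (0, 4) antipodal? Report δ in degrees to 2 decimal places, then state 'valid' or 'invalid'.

δ = 119.41°, invalid

α = atan 0.4 = 21.80°;  2α = 43.60°
edge 0: e_0 = (-5.51, -2.29);  n_0 = (-0.3838, +0.9234)
edge 4: e_4 = (-1.88, +1.47);  n_4 = (+0.6160, +0.7878)
∠(n_0, n_4) = 60.59°
δ = |180° − 60.59°| = 119.41°
119.41° > 2α = 43.60°  →  invalid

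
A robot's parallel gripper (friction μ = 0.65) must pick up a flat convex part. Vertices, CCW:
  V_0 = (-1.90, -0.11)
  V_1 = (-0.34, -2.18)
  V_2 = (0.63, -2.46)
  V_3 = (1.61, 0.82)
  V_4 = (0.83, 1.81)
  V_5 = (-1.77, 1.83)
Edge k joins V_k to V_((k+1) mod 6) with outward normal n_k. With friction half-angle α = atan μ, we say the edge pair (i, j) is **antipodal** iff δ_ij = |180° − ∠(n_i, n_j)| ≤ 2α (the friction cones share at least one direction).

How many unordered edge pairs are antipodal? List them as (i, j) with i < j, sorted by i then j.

α = atan 0.65 = 33.02°;  2α = 66.05°
n_0 = (-0.7986, -0.6019)
n_1 = (-0.2773, -0.9608)
n_2 = (+0.9581, -0.2863)
n_3 = (+0.7855, +0.6189)
n_4 = (+0.0077, +1.0000)
n_5 = (-0.9978, +0.0669)
  (0,1): δ = 143.10°  ·
  (0,2): δ = 53.64°  ✓
  (0,3): δ = 1.23°  ✓
  (0,4): δ = 52.56°  ✓
  (0,5): δ = 139.16°  ·
  (1,2): δ = 90.53°  ·
  (1,3): δ = 35.66°  ✓
  (1,4): δ = 15.66°  ✓
  (1,5): δ = 102.27°  ·
  (2,3): δ = 125.13°  ·
  (2,4): δ = 73.81°  ·
  (2,5): δ = 12.80°  ✓
  (3,4): δ = 128.67°  ·
  (3,5): δ = 42.07°  ✓
  (4,5): δ = 93.39°  ·
antipodal pairs: 7

count = 7; pairs: (0,2), (0,3), (0,4), (1,3), (1,4), (2,5), (3,5)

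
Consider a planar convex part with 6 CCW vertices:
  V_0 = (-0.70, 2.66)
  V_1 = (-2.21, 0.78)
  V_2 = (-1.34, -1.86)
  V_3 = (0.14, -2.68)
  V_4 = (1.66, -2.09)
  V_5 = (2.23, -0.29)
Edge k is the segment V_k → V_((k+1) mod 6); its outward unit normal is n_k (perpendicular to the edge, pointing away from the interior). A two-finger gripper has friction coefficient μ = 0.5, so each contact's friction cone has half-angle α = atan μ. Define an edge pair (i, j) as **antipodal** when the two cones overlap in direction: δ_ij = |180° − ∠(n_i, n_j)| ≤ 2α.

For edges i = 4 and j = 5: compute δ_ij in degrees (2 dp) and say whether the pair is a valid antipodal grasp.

α = atan 0.5 = 26.57°;  2α = 53.13°
edge 4: e_4 = (+0.57, +1.80);  n_4 = (+0.9533, -0.3019)
edge 5: e_5 = (-2.93, +2.95);  n_5 = (+0.7095, +0.7047)
∠(n_4, n_5) = 62.38°
δ = |180° − 62.38°| = 117.62°
117.62° > 2α = 53.13°  →  invalid

δ = 117.62°, invalid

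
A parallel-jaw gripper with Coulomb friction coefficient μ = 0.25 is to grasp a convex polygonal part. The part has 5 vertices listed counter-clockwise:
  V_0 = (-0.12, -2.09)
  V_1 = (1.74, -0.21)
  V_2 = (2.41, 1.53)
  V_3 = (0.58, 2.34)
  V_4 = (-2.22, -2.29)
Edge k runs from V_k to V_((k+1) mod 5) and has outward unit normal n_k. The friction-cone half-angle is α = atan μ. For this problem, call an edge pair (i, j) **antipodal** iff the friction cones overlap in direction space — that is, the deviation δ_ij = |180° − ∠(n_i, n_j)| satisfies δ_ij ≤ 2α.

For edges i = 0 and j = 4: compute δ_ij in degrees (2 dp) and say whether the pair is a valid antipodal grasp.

δ = 140.13°, invalid

α = atan 0.25 = 14.04°;  2α = 28.07°
edge 0: e_0 = (+1.86, +1.88);  n_0 = (+0.7109, -0.7033)
edge 4: e_4 = (+2.10, +0.20);  n_4 = (+0.0948, -0.9955)
∠(n_0, n_4) = 39.87°
δ = |180° − 39.87°| = 140.13°
140.13° > 2α = 28.07°  →  invalid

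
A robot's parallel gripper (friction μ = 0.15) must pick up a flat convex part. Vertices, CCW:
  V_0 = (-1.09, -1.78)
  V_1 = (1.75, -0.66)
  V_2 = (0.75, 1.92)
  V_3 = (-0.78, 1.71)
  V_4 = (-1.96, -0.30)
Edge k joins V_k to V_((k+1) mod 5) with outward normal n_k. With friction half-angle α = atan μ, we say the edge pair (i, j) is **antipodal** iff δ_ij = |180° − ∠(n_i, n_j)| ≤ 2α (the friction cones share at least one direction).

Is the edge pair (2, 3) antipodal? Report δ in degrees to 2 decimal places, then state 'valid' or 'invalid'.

δ = 128.23°, invalid

α = atan 0.15 = 8.53°;  2α = 17.06°
edge 2: e_2 = (-1.53, -0.21);  n_2 = (-0.1360, +0.9907)
edge 3: e_3 = (-1.18, -2.01);  n_3 = (-0.8624, +0.5063)
∠(n_2, n_3) = 51.77°
δ = |180° − 51.77°| = 128.23°
128.23° > 2α = 17.06°  →  invalid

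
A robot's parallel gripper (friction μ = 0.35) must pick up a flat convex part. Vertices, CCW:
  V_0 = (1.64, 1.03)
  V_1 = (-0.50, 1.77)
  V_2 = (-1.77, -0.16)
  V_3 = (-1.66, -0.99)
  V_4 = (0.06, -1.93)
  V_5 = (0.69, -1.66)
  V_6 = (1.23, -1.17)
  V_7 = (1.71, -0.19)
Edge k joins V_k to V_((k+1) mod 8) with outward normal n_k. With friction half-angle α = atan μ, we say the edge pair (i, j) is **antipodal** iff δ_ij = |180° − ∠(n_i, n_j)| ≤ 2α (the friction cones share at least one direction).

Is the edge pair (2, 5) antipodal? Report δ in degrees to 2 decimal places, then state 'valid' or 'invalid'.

δ = 55.33°, invalid

α = atan 0.35 = 19.29°;  2α = 38.58°
edge 2: e_2 = (+0.11, -0.83);  n_2 = (-0.9913, -0.1314)
edge 5: e_5 = (+0.54, +0.49);  n_5 = (+0.6720, -0.7406)
∠(n_2, n_5) = 124.67°
δ = |180° − 124.67°| = 55.33°
55.33° > 2α = 38.58°  →  invalid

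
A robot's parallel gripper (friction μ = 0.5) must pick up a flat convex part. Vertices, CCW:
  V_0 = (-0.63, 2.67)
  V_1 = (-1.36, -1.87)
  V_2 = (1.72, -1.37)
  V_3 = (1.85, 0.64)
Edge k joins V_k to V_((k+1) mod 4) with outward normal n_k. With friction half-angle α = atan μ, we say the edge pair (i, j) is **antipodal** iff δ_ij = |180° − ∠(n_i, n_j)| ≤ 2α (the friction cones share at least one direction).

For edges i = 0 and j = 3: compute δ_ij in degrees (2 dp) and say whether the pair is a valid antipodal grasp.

α = atan 0.5 = 26.57°;  2α = 53.13°
edge 0: e_0 = (-0.73, -4.54);  n_0 = (-0.9873, +0.1588)
edge 3: e_3 = (-2.48, +2.03);  n_3 = (+0.6334, +0.7738)
∠(n_0, n_3) = 120.17°
δ = |180° − 120.17°| = 59.83°
59.83° > 2α = 53.13°  →  invalid

δ = 59.83°, invalid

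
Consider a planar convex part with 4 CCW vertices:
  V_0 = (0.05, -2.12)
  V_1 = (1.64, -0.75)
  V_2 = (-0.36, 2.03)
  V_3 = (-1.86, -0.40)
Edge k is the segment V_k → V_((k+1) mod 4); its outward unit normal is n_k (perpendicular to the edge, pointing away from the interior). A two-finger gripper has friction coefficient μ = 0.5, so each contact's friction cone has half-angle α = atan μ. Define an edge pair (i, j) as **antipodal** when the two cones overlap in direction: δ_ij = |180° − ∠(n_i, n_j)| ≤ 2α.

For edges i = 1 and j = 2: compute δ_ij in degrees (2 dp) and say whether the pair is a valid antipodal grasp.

δ = 67.42°, invalid

α = atan 0.5 = 26.57°;  2α = 53.13°
edge 1: e_1 = (-2.00, +2.78);  n_1 = (+0.8118, +0.5840)
edge 2: e_2 = (-1.50, -2.43);  n_2 = (-0.8509, +0.5253)
∠(n_1, n_2) = 112.58°
δ = |180° − 112.58°| = 67.42°
67.42° > 2α = 53.13°  →  invalid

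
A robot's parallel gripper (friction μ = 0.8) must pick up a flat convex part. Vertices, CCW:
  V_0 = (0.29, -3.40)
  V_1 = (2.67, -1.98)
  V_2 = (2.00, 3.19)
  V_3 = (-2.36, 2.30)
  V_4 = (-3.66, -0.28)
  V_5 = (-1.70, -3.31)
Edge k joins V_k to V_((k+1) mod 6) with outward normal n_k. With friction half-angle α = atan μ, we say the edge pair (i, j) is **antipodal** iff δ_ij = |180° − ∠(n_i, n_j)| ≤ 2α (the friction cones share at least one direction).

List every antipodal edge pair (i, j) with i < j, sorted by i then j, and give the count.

α = atan 0.8 = 38.66°;  2α = 77.32°
n_0 = (+0.5124, -0.8588)
n_1 = (+0.9917, +0.1285)
n_2 = (-0.2000, +0.9798)
n_3 = (-0.8930, +0.4500)
n_4 = (-0.8396, -0.5431)
n_5 = (-0.0452, -0.9990)
  (0,1): δ = 113.44°  ·
  (0,2): δ = 19.28°  ✓
  (0,3): δ = 32.44°  ✓
  (0,4): δ = 92.08°  ·
  (0,5): δ = 146.59°  ·
  (1,2): δ = 85.85°  ·
  (1,3): δ = 34.13°  ✓
  (1,4): δ = 25.51°  ✓
  (1,5): δ = 80.03°  ·
  (2,3): δ = 128.28°  ·
  (2,4): δ = 68.64°  ✓
  (2,5): δ = 14.13°  ✓
  (3,4): δ = 120.36°  ·
  (3,5): δ = 65.85°  ✓
  (4,5): δ = 125.49°  ·
antipodal pairs: 7

count = 7; pairs: (0,2), (0,3), (1,3), (1,4), (2,4), (2,5), (3,5)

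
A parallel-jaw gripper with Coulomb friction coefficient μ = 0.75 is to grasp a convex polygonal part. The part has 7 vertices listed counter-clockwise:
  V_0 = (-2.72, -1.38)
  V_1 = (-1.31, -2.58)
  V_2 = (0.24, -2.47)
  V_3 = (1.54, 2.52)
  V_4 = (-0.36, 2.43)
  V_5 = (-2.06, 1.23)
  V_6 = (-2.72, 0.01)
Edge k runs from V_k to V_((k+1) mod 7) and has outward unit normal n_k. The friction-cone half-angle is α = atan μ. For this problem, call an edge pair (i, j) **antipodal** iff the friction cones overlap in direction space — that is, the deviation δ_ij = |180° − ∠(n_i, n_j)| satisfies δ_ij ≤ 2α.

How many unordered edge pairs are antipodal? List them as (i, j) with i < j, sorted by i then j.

α = atan 0.75 = 36.87°;  2α = 73.74°
n_0 = (-0.6481, -0.7615)
n_1 = (+0.0708, -0.9975)
n_2 = (+0.9677, -0.2521)
n_3 = (-0.0473, +0.9989)
n_4 = (-0.5767, +0.8170)
n_5 = (-0.8795, +0.4758)
n_6 = (-1.0000, -0.0000)
  (0,1): δ = 135.54°  ·
  (0,2): δ = 64.20°  ✓
  (0,3): δ = 43.11°  ✓
  (0,4): δ = 75.62°  ·
  (0,5): δ = 101.99°  ·
  (0,6): δ = 130.40°  ·
  (1,2): δ = 108.66°  ·
  (1,3): δ = 1.35°  ✓
  (1,4): δ = 31.16°  ✓
  (1,5): δ = 57.53°  ✓
  (1,6): δ = 85.94°  ·
  (2,3): δ = 72.69°  ✓
  (2,4): δ = 40.18°  ✓
  (2,5): δ = 13.81°  ✓
  (2,6): δ = 14.60°  ✓
  (3,4): δ = 147.49°  ·
  (3,5): δ = 121.12°  ·
  (3,6): δ = 92.71°  ·
  (4,5): δ = 153.63°  ·
  (4,6): δ = 125.22°  ·
  (5,6): δ = 151.59°  ·
antipodal pairs: 9

count = 9; pairs: (0,2), (0,3), (1,3), (1,4), (1,5), (2,3), (2,4), (2,5), (2,6)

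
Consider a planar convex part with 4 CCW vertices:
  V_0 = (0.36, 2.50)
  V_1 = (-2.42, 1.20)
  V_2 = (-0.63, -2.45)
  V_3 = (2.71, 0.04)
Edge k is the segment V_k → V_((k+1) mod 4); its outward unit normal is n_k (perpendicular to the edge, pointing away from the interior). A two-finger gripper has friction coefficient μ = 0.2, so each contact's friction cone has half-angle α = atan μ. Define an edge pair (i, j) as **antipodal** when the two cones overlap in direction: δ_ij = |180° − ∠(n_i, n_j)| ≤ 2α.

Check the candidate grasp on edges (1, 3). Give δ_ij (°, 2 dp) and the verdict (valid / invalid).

δ = 17.57°, valid

α = atan 0.2 = 11.31°;  2α = 22.62°
edge 1: e_1 = (+1.79, -3.65);  n_1 = (-0.8978, -0.4403)
edge 3: e_3 = (-2.35, +2.46);  n_3 = (+0.7231, +0.6908)
∠(n_1, n_3) = 162.43°
δ = |180° − 162.43°| = 17.57°
17.57° ≤ 2α = 22.62°  →  valid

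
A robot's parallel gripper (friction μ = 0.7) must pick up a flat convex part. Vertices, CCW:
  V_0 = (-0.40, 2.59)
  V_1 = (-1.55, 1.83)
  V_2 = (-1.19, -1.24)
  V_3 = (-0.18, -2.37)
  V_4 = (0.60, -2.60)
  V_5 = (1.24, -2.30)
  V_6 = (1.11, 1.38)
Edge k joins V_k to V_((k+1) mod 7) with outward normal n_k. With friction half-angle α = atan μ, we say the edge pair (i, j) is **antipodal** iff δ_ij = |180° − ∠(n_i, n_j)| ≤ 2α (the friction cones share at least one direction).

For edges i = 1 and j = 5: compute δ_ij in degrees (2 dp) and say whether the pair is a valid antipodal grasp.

δ = 4.66°, valid

α = atan 0.7 = 34.99°;  2α = 69.98°
edge 1: e_1 = (+0.36, -3.07);  n_1 = (-0.9932, -0.1165)
edge 5: e_5 = (-0.13, +3.68);  n_5 = (+0.9994, +0.0353)
∠(n_1, n_5) = 175.34°
δ = |180° − 175.34°| = 4.66°
4.66° ≤ 2α = 69.98°  →  valid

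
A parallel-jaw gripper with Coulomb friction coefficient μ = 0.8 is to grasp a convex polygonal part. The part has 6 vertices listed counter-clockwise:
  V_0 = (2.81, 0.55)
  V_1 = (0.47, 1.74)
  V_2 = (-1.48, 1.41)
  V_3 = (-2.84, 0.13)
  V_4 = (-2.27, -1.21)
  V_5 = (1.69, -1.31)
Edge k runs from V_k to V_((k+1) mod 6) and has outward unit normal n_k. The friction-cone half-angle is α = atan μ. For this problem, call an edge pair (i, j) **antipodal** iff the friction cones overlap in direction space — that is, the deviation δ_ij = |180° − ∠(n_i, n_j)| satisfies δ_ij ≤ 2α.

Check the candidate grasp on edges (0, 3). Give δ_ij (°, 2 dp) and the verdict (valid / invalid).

δ = 40.00°, valid

α = atan 0.8 = 38.66°;  2α = 77.32°
edge 0: e_0 = (-2.34, +1.19);  n_0 = (+0.4533, +0.8914)
edge 3: e_3 = (+0.57, -1.34);  n_3 = (-0.9202, -0.3914)
∠(n_0, n_3) = 140.00°
δ = |180° − 140.00°| = 40.00°
40.00° ≤ 2α = 77.32°  →  valid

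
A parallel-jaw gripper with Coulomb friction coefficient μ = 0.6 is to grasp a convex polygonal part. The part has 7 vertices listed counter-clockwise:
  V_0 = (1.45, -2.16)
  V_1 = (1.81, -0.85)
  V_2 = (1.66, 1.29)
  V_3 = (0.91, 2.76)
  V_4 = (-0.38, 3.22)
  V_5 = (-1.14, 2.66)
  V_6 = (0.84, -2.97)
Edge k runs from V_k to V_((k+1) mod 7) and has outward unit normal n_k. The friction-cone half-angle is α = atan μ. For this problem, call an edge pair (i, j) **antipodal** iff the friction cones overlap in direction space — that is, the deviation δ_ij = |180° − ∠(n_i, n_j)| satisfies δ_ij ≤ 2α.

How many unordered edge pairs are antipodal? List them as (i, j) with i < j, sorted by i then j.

α = atan 0.6 = 30.96°;  2α = 61.93°
n_0 = (+0.9643, -0.2650)
n_1 = (+0.9976, +0.0699)
n_2 = (+0.8908, +0.4545)
n_3 = (+0.3359, +0.9419)
n_4 = (-0.5932, +0.8051)
n_5 = (-0.9434, -0.3318)
n_6 = (+0.7988, -0.6016)
  (0,1): δ = 160.62°  ·
  (0,2): δ = 137.60°  ·
  (0,3): δ = 94.26°  ·
  (0,4): δ = 38.25°  ✓
  (0,5): δ = 34.74°  ✓
  (0,6): δ = 158.38°  ·
  (1,2): δ = 156.98°  ·
  (1,3): δ = 113.64°  ·
  (1,4): δ = 57.63°  ✓
  (1,5): δ = 15.37°  ✓
  (1,6): δ = 139.01°  ·
  (2,3): δ = 136.66°  ·
  (2,4): δ = 80.65°  ·
  (2,5): δ = 7.65°  ✓
  (2,6): δ = 115.99°  ·
  (3,4): δ = 123.99°  ·
  (3,5): δ = 51.00°  ✓
  (3,6): δ = 72.64°  ·
  (4,5): δ = 107.01°  ·
  (4,6): δ = 16.63°  ✓
  (5,6): δ = 56.36°  ✓
antipodal pairs: 8

count = 8; pairs: (0,4), (0,5), (1,4), (1,5), (2,5), (3,5), (4,6), (5,6)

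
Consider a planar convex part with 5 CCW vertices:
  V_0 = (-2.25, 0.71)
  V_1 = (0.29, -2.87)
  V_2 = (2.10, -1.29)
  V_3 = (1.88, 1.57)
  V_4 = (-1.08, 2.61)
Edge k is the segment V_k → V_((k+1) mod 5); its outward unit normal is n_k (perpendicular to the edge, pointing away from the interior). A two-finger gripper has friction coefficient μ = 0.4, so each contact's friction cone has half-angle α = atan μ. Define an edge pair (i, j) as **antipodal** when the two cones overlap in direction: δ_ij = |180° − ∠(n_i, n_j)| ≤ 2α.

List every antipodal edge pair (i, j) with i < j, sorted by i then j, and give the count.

α = atan 0.4 = 21.80°;  2α = 43.60°
n_0 = (-0.8156, -0.5786)
n_1 = (+0.6576, -0.7533)
n_2 = (+0.9971, +0.0767)
n_3 = (+0.3315, +0.9435)
n_4 = (-0.8515, +0.5243)
  (0,1): δ = 84.24°  ·
  (0,2): δ = 30.96°  ✓
  (0,3): δ = 35.29°  ✓
  (0,4): δ = 113.02°  ·
  (1,2): δ = 126.72°  ·
  (1,3): δ = 60.48°  ·
  (1,4): δ = 17.26°  ✓
  (2,3): δ = 113.76°  ·
  (2,4): δ = 36.02°  ✓
  (3,4): δ = 102.27°  ·
antipodal pairs: 4

count = 4; pairs: (0,2), (0,3), (1,4), (2,4)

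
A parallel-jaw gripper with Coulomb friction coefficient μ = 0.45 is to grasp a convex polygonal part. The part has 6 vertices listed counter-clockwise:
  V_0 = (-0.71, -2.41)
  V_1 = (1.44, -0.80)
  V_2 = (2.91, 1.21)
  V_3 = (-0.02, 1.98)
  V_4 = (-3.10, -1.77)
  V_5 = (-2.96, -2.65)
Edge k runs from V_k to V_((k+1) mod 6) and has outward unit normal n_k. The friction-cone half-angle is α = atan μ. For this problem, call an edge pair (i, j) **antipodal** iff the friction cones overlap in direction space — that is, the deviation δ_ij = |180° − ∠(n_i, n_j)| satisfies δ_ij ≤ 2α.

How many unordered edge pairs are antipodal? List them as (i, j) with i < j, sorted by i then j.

count = 5; pairs: (0,3), (1,3), (1,4), (2,5), (3,5)

α = atan 0.45 = 24.23°;  2α = 48.46°
n_0 = (+0.5994, -0.8004)
n_1 = (+0.8072, -0.5903)
n_2 = (+0.2542, +0.9672)
n_3 = (-0.7728, +0.6347)
n_4 = (-0.9876, -0.1571)
n_5 = (+0.1061, -0.9944)
  (0,1): δ = 163.01°  ·
  (0,2): δ = 51.55°  ·
  (0,3): δ = 13.78°  ✓
  (0,4): δ = 62.21°  ·
  (0,5): δ = 149.26°  ·
  (1,2): δ = 68.54°  ·
  (1,3): δ = 3.22°  ✓
  (1,4): δ = 45.22°  ✓
  (1,5): δ = 132.27°  ·
  (2,3): δ = 114.67°  ·
  (2,4): δ = 66.24°  ·
  (2,5): δ = 20.81°  ✓
  (3,4): δ = 131.56°  ·
  (3,5): δ = 44.51°  ✓
  (4,5): δ = 92.95°  ·
antipodal pairs: 5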